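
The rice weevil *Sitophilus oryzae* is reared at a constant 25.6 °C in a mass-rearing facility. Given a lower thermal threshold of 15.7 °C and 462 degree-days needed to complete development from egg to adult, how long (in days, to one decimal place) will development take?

46.7 days

Daily accumulation = 25.6 − 15.7 = 9.9 DD/day.
Duration = 462 / 9.9 = 46.667 ≈ 46.7 days.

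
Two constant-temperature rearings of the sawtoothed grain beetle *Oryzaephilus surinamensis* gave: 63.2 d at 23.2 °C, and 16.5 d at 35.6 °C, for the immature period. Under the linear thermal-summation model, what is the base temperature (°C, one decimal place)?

18.8 °C

Linear rate model ⇒ the product D·(T − T_b) is constant across temperatures.
63.2·(23.2 − T_b) = 16.5·(35.6 − T_b)
T_b = (63.2·23.2 − 16.5·35.6) / (63.2 − 16.5) = 878.84 / 46.7 = 18.819 °C ≈ 18.8 °C.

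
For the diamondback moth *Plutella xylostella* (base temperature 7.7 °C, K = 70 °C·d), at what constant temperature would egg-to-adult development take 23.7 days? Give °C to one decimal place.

Required daily accumulation = 70 / 23.7 = 2.954 DD/day.
T = T_base + 2.954 = 7.7 + 2.954 = 10.654 ≈ 10.7 °C.

10.7 °C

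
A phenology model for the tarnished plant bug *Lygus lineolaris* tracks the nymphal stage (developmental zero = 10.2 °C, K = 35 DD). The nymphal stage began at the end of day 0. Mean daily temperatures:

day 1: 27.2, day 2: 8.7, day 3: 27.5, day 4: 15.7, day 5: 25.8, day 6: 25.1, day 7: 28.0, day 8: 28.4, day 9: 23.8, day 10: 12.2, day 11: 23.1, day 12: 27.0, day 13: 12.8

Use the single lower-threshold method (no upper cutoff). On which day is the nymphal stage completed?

day 4

Daily DD above 10.2 °C: 17.0, 0.0, 17.3, 5.5, 15.6, 14.9, 17.8, 18.2, 13.6, 2.0, 12.9, 16.8, 2.6.
Cumulative: 17.0, 17.0, 34.3, 39.8, 55.4, 70.3, 88.1, 106.3, 119.9, 121.9, 134.8, 151.6, 154.2.
The total first reaches 35 DD on day 4.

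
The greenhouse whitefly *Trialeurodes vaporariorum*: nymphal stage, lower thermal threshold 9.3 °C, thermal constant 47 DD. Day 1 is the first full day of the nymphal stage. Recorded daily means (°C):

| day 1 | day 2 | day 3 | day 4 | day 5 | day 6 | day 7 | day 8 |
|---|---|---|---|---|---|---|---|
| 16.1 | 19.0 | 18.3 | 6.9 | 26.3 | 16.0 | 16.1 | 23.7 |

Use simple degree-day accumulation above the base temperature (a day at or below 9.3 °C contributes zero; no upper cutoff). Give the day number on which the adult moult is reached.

day 6

Daily DD above 9.3 °C: 6.8, 9.7, 9.0, 0.0, 17.0, 6.7, 6.8, 14.4.
Cumulative: 6.8, 16.5, 25.5, 25.5, 42.5, 49.2, 56.0, 70.4.
The total first reaches 47 DD on day 6.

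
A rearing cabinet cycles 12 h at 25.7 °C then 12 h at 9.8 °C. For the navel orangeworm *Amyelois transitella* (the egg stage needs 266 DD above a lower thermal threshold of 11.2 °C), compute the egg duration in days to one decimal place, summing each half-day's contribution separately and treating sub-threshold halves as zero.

36.7 days

Day half: max(0, 25.7 − 11.2) × 0.5 = 14.5 × 0.5 = 7.25 DD.
Night half: max(0, 9.8 − 11.2) × 0.5 = 0.0 × 0.5 = 0.00 DD.
Per 24 h: 7.25 DD/day.
Duration = 266 / 7.25 = 36.690 ≈ 36.7 days.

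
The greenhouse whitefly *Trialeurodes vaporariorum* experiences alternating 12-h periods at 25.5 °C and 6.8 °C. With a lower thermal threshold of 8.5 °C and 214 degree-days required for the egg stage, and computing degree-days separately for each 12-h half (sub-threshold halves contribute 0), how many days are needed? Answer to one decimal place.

25.2 days

Day half: max(0, 25.5 − 8.5) × 0.5 = 17.0 × 0.5 = 8.50 DD.
Night half: max(0, 6.8 − 8.5) × 0.5 = 0.0 × 0.5 = 0.00 DD.
Per 24 h: 8.50 DD/day.
Duration = 214 / 8.50 = 25.176 ≈ 25.2 days.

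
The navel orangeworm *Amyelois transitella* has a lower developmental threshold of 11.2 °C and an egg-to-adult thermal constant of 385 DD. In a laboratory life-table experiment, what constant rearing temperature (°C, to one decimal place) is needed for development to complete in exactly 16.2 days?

Required daily accumulation = 385 / 16.2 = 23.765 DD/day.
T = T_base + 23.765 = 11.2 + 23.765 = 34.965 ≈ 35.0 °C.

35.0 °C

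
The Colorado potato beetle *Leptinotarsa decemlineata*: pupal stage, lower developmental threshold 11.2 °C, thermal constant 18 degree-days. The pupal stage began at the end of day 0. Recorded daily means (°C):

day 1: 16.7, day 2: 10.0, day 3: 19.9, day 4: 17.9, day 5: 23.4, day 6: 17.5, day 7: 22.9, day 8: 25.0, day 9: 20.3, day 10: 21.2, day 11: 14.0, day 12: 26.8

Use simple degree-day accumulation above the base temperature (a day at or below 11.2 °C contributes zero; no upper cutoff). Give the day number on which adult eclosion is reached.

day 4

Daily DD above 11.2 °C: 5.5, 0.0, 8.7, 6.7, 12.2, 6.3, 11.7, 13.8, 9.1, 10.0, 2.8, 15.6.
Cumulative: 5.5, 5.5, 14.2, 20.9, 33.1, 39.4, 51.1, 64.9, 74.0, 84.0, 86.8, 102.4.
The total first reaches 18 DD on day 4.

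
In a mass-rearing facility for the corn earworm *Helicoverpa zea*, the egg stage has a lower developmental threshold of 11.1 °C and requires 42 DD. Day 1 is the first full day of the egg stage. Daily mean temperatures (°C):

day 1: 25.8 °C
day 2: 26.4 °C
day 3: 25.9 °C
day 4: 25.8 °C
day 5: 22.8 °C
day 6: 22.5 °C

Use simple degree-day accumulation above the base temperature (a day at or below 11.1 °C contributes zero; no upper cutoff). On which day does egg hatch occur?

day 3

Daily DD above 11.1 °C: 14.7, 15.3, 14.8, 14.7, 11.7, 11.4.
Cumulative: 14.7, 30.0, 44.8, 59.5, 71.2, 82.6.
The total first reaches 42 DD on day 3.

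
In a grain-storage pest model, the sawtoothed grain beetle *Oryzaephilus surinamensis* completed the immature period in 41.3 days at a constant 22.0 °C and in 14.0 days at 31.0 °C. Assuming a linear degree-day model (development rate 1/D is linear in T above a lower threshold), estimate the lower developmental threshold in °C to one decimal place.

17.4 °C

Equal thermal constants: D₁(T₁ − T_b) = D₂(T₂ − T_b).
41.3·(22.0 − T_b) = 14.0·(31.0 − T_b)
T_b = (41.3·22.0 − 14.0·31.0) / (41.3 − 14.0) = 474.60 / 27.3 = 17.385 °C ≈ 17.4 °C.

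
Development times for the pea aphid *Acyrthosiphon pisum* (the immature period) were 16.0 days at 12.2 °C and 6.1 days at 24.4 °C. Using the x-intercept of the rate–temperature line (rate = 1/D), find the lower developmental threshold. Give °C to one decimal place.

4.7 °C

Under the model K = D·(T − T_b), so D₁·(T₁ − T_b) = D₂·(T₂ − T_b).
16.0·(12.2 − T_b) = 6.1·(24.4 − T_b)
T_b = (16.0·12.2 − 6.1·24.4) / (16.0 − 6.1) = 46.36 / 9.9 = 4.683 °C ≈ 4.7 °C.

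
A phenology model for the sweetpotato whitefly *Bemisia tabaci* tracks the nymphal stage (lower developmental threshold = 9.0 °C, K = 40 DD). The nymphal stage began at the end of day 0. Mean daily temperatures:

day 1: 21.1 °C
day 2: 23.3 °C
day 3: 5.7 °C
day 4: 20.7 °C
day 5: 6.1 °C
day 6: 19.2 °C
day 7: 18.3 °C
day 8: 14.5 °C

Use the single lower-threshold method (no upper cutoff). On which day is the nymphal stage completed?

Daily DD above 9.0 °C: 12.1, 14.3, 0.0, 11.7, 0.0, 10.2, 9.3, 5.5.
Cumulative: 12.1, 26.4, 26.4, 38.1, 38.1, 48.3, 57.6, 63.1.
The total first reaches 40 DD on day 6.

day 6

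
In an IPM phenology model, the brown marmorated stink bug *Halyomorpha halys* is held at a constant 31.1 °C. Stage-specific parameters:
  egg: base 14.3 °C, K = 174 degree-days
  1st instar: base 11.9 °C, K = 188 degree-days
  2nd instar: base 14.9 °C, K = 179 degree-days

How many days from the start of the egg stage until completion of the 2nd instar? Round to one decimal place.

31.2 days

egg: 174 / (31.1 − 14.3) = 174 / 16.8 = 10.357 d.
1st instar: 188 / (31.1 − 11.9) = 188 / 19.2 = 9.792 d.
2nd instar: 179 / (31.1 − 14.9) = 179 / 16.2 = 11.049 d.
Sum = 31.198 ≈ 31.2 days.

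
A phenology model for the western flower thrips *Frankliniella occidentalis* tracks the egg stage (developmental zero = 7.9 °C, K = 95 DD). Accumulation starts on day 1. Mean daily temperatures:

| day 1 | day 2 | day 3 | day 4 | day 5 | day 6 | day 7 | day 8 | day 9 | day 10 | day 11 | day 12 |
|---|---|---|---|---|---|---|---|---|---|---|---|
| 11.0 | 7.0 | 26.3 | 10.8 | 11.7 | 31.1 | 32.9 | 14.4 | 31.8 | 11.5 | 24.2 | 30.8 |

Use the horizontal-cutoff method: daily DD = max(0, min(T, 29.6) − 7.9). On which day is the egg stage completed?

Daily DD above 7.9 °C (capped at 21.7): 3.1, 0.0, 18.4, 2.9, 3.8, 21.7, 21.7, 6.5, 21.7, 3.6, 16.3, 21.7.
Cumulative: 3.1, 3.1, 21.5, 24.4, 28.2, 49.9, 71.6, 78.1, 99.8, 103.4, 119.7, 141.4.
The total first reaches 95 DD on day 9.

day 9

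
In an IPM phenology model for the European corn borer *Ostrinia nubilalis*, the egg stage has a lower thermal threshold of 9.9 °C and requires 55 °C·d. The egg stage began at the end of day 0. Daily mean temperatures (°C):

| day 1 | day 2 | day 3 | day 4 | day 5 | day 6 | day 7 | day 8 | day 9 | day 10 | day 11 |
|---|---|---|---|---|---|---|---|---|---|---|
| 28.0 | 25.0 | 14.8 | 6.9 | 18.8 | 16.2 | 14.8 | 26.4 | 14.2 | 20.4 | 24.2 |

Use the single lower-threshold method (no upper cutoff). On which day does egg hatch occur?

day 7

Daily DD above 9.9 °C: 18.1, 15.1, 4.9, 0.0, 8.9, 6.3, 4.9, 16.5, 4.3, 10.5, 14.3.
Cumulative: 18.1, 33.2, 38.1, 38.1, 47.0, 53.3, 58.2, 74.7, 79.0, 89.5, 103.8.
The total first reaches 55 DD on day 7.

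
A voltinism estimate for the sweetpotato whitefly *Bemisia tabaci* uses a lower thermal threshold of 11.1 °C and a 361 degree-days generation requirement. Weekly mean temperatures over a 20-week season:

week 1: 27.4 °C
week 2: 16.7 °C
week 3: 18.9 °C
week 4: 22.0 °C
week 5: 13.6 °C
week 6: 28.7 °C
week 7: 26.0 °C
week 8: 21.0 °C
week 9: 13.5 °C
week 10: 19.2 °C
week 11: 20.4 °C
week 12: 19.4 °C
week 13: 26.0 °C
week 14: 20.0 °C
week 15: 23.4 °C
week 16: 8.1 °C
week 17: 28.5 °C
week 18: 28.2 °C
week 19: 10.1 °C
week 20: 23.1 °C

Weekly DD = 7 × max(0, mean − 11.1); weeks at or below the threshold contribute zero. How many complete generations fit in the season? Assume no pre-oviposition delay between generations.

3 generations

Weekly DD (7 × max(0, T̄ − 11.1)): 114.1, 39.2, 54.6, 76.3, 17.5, 123.2, 104.3, 69.3, 16.8, 56.7, 65.1, 58.1, 104.3, 62.3, 86.1, 0.0, 121.8, 119.7, 0.0, 84.0.
Season total = 1373.4 DD.
Complete generations = ⌊1373.4 / 361⌋ = 3.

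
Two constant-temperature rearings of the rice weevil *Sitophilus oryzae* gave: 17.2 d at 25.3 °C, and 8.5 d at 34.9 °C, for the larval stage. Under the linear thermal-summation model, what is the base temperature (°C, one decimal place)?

Under the model K = D·(T − T_b), so D₁·(T₁ − T_b) = D₂·(T₂ − T_b).
17.2·(25.3 − T_b) = 8.5·(34.9 − T_b)
T_b = (17.2·25.3 − 8.5·34.9) / (17.2 − 8.5) = 138.51 / 8.7 = 15.921 °C ≈ 15.9 °C.

15.9 °C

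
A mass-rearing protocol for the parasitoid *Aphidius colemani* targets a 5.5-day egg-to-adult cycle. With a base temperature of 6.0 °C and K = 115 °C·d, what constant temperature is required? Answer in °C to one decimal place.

26.9 °C

Required daily accumulation = 115 / 5.5 = 20.909 DD/day.
T = T_base + 20.909 = 6.0 + 20.909 = 26.909 ≈ 26.9 °C.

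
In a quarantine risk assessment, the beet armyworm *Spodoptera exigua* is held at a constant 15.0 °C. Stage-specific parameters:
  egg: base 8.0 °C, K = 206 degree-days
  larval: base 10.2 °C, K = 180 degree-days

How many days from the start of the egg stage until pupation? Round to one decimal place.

egg: 206 / (15.0 − 8.0) = 206 / 7.0 = 29.429 d.
larval: 180 / (15.0 − 10.2) = 180 / 4.8 = 37.500 d.
Sum = 66.929 ≈ 66.9 days.

66.9 days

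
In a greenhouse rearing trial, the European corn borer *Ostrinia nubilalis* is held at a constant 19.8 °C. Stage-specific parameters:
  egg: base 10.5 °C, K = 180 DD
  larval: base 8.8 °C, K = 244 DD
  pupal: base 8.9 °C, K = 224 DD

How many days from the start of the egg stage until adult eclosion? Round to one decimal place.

egg: 180 / (19.8 − 10.5) = 180 / 9.3 = 19.355 d.
larval: 244 / (19.8 − 8.8) = 244 / 11.0 = 22.182 d.
pupal: 224 / (19.8 − 8.9) = 224 / 10.9 = 20.550 d.
Sum = 62.087 ≈ 62.1 days.

62.1 days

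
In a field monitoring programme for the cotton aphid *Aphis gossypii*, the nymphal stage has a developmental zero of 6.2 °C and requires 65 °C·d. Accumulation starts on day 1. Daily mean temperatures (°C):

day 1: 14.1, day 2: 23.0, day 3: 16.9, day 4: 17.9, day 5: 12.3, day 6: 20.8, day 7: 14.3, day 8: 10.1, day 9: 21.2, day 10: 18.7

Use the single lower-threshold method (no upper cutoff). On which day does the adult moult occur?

Daily DD above 6.2 °C: 7.9, 16.8, 10.7, 11.7, 6.1, 14.6, 8.1, 3.9, 15.0, 12.5.
Cumulative: 7.9, 24.7, 35.4, 47.1, 53.2, 67.8, 75.9, 79.8, 94.8, 107.3.
The total first reaches 65 DD on day 6.

day 6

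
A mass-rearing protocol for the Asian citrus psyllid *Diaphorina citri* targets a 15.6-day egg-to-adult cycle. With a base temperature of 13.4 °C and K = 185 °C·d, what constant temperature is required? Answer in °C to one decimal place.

Required daily accumulation = 185 / 15.6 = 11.859 DD/day.
T = T_base + 11.859 = 13.4 + 11.859 = 25.259 ≈ 25.3 °C.

25.3 °C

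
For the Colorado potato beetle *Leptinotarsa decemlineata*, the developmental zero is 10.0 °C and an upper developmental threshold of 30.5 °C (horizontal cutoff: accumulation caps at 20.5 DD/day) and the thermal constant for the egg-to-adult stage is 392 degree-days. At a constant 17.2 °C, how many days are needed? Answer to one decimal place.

54.4 days

Daily accumulation = 17.2 − 10.0 = 7.2 DD/day.
Duration = 392 / 7.2 = 54.444 ≈ 54.4 days.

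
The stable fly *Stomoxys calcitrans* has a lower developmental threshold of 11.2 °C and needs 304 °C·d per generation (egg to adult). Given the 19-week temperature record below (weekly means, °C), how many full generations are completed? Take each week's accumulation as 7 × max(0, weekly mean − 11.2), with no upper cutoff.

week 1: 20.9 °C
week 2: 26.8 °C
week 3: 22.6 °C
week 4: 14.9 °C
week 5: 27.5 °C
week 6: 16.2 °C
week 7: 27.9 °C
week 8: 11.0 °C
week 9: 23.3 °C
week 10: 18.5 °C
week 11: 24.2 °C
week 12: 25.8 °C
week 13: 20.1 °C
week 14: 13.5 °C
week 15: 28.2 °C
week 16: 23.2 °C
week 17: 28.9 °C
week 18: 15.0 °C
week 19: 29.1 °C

4 generations

Weekly DD (7 × max(0, T̄ − 11.2)): 67.9, 109.2, 79.8, 25.9, 114.1, 35.0, 116.9, 0.0, 84.7, 51.1, 91.0, 102.2, 62.3, 16.1, 119.0, 84.0, 123.9, 26.6, 125.3.
Season total = 1435.0 DD.
Complete generations = ⌊1435.0 / 304⌋ = 4.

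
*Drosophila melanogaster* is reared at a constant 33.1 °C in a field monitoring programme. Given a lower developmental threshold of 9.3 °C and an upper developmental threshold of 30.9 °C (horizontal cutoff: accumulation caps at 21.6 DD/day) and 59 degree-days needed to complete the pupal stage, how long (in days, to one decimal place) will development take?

2.7 days

Temperature 33.1 °C exceeds the upper threshold, so daily accumulation caps at 30.9 − 9.3 = 21.6 DD/day.
Duration = 59 / 21.6 = 2.731 ≈ 2.7 days.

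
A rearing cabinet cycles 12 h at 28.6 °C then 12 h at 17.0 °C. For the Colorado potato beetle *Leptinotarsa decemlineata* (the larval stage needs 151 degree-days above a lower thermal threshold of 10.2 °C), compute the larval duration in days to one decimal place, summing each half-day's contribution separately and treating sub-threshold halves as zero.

Day half: max(0, 28.6 − 10.2) × 0.5 = 18.4 × 0.5 = 9.20 DD.
Night half: max(0, 17.0 − 10.2) × 0.5 = 6.8 × 0.5 = 3.40 DD.
Per 24 h: 12.60 DD/day.
Duration = 151 / 12.60 = 11.984 ≈ 12.0 days.

12.0 days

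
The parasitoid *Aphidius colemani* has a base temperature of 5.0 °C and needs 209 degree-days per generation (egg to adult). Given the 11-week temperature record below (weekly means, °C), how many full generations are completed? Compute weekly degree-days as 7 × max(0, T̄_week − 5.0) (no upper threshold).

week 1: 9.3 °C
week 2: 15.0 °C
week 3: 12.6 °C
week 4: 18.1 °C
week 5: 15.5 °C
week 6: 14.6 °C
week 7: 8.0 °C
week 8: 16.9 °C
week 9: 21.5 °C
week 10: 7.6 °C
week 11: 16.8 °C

Weekly DD (7 × max(0, T̄ − 5.0)): 30.1, 70.0, 53.2, 91.7, 73.5, 67.2, 21.0, 83.3, 115.5, 18.2, 82.6.
Season total = 706.3 DD.
Complete generations = ⌊706.3 / 209⌋ = 3.

3 generations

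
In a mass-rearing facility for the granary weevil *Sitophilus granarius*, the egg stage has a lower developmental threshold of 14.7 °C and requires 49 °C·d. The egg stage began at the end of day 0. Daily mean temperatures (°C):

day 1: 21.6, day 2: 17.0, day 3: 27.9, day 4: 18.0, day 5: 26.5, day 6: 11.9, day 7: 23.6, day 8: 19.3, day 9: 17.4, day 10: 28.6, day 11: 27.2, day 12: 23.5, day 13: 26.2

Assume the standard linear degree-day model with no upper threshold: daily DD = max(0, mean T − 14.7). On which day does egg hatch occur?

Daily DD above 14.7 °C: 6.9, 2.3, 13.2, 3.3, 11.8, 0.0, 8.9, 4.6, 2.7, 13.9, 12.5, 8.8, 11.5.
Cumulative: 6.9, 9.2, 22.4, 25.7, 37.5, 37.5, 46.4, 51.0, 53.7, 67.6, 80.1, 88.9, 100.4.
The total first reaches 49 DD on day 8.

day 8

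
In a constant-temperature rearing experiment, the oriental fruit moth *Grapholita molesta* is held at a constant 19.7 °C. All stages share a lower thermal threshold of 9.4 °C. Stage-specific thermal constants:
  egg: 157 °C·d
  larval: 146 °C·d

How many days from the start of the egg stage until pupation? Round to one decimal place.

Daily accumulation at 19.7 °C = 19.7 − 9.4 = 10.3 DD/day.
Total K = 157 + 146 = 303 DD.
Total duration = 303 / 10.3 = 29.417 ≈ 29.4 days.

29.4 days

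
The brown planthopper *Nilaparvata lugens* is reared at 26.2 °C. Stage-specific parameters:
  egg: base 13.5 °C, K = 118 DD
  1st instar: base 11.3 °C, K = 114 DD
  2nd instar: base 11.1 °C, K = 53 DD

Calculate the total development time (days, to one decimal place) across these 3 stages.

egg: 118 / (26.2 − 13.5) = 118 / 12.7 = 9.291 d.
1st instar: 114 / (26.2 − 11.3) = 114 / 14.9 = 7.651 d.
2nd instar: 53 / (26.2 − 11.1) = 53 / 15.1 = 3.510 d.
Sum = 20.452 ≈ 20.5 days.

20.5 days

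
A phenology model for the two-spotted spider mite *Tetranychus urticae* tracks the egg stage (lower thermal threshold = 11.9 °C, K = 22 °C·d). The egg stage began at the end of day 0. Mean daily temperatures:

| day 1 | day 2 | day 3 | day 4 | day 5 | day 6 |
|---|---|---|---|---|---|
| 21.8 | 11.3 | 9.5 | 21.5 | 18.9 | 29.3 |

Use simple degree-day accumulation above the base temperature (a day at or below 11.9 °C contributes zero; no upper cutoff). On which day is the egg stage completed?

Daily DD above 11.9 °C: 9.9, 0.0, 0.0, 9.6, 7.0, 17.4.
Cumulative: 9.9, 9.9, 9.9, 19.5, 26.5, 43.9.
The total first reaches 22 DD on day 5.

day 5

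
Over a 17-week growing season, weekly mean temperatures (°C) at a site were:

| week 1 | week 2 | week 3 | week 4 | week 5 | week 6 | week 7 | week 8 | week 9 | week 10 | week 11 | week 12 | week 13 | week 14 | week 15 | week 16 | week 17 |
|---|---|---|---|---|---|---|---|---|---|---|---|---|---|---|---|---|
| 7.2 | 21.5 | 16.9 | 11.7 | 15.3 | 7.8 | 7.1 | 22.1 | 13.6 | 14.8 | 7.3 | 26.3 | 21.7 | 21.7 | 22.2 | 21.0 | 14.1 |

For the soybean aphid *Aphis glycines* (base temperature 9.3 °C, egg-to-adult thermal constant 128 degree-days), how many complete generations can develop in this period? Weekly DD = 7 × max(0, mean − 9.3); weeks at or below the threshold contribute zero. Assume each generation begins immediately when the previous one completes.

6 generations

Weekly DD (7 × max(0, T̄ − 9.3)): 0.0, 85.4, 53.2, 16.8, 42.0, 0.0, 0.0, 89.6, 30.1, 38.5, 0.0, 119.0, 86.8, 86.8, 90.3, 81.9, 33.6.
Season total = 854.0 DD.
Complete generations = ⌊854.0 / 128⌋ = 6.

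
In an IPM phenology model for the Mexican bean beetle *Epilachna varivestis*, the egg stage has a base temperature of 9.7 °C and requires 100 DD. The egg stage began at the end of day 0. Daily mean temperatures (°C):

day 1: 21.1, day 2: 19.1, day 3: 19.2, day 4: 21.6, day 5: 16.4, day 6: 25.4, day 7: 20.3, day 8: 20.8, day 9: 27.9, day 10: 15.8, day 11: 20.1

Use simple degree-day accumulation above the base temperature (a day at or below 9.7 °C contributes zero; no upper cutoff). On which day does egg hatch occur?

Daily DD above 9.7 °C: 11.4, 9.4, 9.5, 11.9, 6.7, 15.7, 10.6, 11.1, 18.2, 6.1, 10.4.
Cumulative: 11.4, 20.8, 30.3, 42.2, 48.9, 64.6, 75.2, 86.3, 104.5, 110.6, 121.0.
The total first reaches 100 DD on day 9.

day 9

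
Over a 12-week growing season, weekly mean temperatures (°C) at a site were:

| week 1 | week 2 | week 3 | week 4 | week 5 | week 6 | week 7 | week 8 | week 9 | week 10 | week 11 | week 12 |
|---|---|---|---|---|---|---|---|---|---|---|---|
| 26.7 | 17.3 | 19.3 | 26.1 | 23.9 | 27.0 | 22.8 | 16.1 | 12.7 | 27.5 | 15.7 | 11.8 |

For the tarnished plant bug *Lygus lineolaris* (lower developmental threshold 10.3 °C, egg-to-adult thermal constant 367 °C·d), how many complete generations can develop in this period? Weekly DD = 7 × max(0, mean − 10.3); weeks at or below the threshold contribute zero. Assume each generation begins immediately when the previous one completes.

2 generations

Weekly DD (7 × max(0, T̄ − 10.3)): 114.8, 49.0, 63.0, 110.6, 95.2, 116.9, 87.5, 40.6, 16.8, 120.4, 37.8, 10.5.
Season total = 863.1 DD.
Complete generations = ⌊863.1 / 367⌋ = 2.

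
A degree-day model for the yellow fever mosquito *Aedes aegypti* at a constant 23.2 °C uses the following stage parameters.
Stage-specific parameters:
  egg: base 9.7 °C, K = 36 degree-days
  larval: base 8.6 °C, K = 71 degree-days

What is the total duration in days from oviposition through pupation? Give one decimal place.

7.5 days

egg: 36 / (23.2 − 9.7) = 36 / 13.5 = 2.667 d.
larval: 71 / (23.2 − 8.6) = 71 / 14.6 = 4.863 d.
Sum = 7.530 ≈ 7.5 days.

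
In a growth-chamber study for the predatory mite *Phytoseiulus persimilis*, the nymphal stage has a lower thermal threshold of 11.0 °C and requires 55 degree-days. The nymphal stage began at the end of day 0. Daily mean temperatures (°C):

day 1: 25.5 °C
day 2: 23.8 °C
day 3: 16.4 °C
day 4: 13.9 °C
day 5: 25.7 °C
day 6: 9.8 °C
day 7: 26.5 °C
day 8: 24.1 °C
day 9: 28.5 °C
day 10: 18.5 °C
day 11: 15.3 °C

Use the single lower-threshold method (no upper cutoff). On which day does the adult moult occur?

Daily DD above 11.0 °C: 14.5, 12.8, 5.4, 2.9, 14.7, 0.0, 15.5, 13.1, 17.5, 7.5, 4.3.
Cumulative: 14.5, 27.3, 32.7, 35.6, 50.3, 50.3, 65.8, 78.9, 96.4, 103.9, 108.2.
The total first reaches 55 DD on day 7.

day 7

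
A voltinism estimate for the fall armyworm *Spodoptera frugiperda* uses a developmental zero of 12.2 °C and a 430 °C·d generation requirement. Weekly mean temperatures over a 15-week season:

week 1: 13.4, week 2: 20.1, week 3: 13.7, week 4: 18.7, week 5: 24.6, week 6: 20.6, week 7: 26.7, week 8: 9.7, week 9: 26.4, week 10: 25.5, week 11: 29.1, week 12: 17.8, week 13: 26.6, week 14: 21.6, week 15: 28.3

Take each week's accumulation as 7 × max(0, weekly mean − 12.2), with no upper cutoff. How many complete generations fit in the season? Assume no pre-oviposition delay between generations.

2 generations

Weekly DD (7 × max(0, T̄ − 12.2)): 8.4, 55.3, 10.5, 45.5, 86.8, 58.8, 101.5, 0.0, 99.4, 93.1, 118.3, 39.2, 100.8, 65.8, 112.7.
Season total = 996.1 DD.
Complete generations = ⌊996.1 / 430⌋ = 2.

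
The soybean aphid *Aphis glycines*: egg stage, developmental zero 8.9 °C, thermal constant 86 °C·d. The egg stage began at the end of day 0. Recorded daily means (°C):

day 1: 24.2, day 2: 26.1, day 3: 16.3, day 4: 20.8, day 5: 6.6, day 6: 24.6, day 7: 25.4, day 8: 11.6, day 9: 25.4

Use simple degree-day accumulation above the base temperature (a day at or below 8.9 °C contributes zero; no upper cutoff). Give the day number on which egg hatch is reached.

Daily DD above 8.9 °C: 15.3, 17.2, 7.4, 11.9, 0.0, 15.7, 16.5, 2.7, 16.5.
Cumulative: 15.3, 32.5, 39.9, 51.8, 51.8, 67.5, 84.0, 86.7, 103.2.
The total first reaches 86 DD on day 8.

day 8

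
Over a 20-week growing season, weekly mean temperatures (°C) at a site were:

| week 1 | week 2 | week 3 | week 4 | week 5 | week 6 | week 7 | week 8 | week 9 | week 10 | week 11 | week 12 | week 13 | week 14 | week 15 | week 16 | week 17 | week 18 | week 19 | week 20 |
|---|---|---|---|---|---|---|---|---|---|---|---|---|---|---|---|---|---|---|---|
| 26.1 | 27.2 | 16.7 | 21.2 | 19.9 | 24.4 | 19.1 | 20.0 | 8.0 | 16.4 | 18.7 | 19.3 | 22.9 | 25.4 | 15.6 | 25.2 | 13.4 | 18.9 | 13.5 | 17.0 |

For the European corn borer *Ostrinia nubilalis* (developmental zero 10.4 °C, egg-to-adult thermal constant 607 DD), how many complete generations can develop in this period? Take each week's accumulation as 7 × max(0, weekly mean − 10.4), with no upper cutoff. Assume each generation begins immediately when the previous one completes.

2 generations

Weekly DD (7 × max(0, T̄ − 10.4)): 109.9, 117.6, 44.1, 75.6, 66.5, 98.0, 60.9, 67.2, 0.0, 42.0, 58.1, 62.3, 87.5, 105.0, 36.4, 103.6, 21.0, 59.5, 21.7, 46.2.
Season total = 1283.1 DD.
Complete generations = ⌊1283.1 / 607⌋ = 2.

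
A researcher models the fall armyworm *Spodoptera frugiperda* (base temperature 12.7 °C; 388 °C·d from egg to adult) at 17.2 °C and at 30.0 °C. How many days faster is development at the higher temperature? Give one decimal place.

63.8 days

At 17.2 °C: 388 / (17.2 − 12.7) = 388 / 4.5 = 86.222 d.
At 30.0 °C: 388 / (30.0 − 12.7) = 388 / 17.3 = 22.428 d.
Difference = |86.222 − 22.428| = 63.794 ≈ 63.8 days.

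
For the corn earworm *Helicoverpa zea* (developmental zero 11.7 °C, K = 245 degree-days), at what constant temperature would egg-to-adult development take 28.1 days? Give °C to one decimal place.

20.4 °C

Required daily accumulation = 245 / 28.1 = 8.719 DD/day.
T = T_base + 8.719 = 11.7 + 8.719 = 20.419 ≈ 20.4 °C.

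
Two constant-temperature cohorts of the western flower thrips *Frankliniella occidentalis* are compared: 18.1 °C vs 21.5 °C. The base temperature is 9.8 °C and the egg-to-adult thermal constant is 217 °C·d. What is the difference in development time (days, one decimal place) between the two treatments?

At 18.1 °C: 217 / (18.1 − 9.8) = 217 / 8.3 = 26.145 d.
At 21.5 °C: 217 / (21.5 − 9.8) = 217 / 11.7 = 18.547 d.
Difference = |26.145 − 18.547| = 7.598 ≈ 7.6 days.

7.6 days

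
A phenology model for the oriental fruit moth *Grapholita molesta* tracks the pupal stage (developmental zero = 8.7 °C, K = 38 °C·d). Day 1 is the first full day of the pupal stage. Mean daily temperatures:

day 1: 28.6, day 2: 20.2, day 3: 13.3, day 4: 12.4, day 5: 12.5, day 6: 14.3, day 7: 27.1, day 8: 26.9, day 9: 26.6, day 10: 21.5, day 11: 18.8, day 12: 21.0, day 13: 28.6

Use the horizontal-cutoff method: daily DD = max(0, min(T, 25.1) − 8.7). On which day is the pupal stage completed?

Daily DD above 8.7 °C (capped at 16.4): 16.4, 11.5, 4.6, 3.7, 3.8, 5.6, 16.4, 16.4, 16.4, 12.8, 10.1, 12.3, 16.4.
Cumulative: 16.4, 27.9, 32.5, 36.2, 40.0, 45.6, 62.0, 78.4, 94.8, 107.6, 117.7, 130.0, 146.4.
The total first reaches 38 DD on day 5.

day 5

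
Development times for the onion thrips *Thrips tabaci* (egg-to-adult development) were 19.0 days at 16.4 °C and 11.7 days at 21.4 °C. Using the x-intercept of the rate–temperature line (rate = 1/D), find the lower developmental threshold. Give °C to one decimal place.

8.4 °C

Equal thermal constants: D₁(T₁ − T_b) = D₂(T₂ − T_b).
19.0·(16.4 − T_b) = 11.7·(21.4 − T_b)
T_b = (19.0·16.4 − 11.7·21.4) / (19.0 − 11.7) = 61.22 / 7.3 = 8.386 °C ≈ 8.4 °C.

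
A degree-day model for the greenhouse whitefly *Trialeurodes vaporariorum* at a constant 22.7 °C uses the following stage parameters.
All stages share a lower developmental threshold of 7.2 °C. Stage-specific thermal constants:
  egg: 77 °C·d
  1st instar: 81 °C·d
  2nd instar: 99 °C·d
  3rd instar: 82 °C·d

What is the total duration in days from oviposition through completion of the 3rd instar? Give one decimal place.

Daily accumulation at 22.7 °C = 22.7 − 7.2 = 15.5 DD/day.
Total K = 77 + 81 + 99 + 82 = 339 DD.
Total duration = 339 / 15.5 = 21.871 ≈ 21.9 days.

21.9 days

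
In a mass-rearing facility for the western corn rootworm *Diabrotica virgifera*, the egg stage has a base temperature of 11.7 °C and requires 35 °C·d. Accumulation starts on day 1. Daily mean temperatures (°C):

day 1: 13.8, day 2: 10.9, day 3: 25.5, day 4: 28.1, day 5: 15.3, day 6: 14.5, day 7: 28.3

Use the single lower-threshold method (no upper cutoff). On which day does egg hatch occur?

day 5

Daily DD above 11.7 °C: 2.1, 0.0, 13.8, 16.4, 3.6, 2.8, 16.6.
Cumulative: 2.1, 2.1, 15.9, 32.3, 35.9, 38.7, 55.3.
The total first reaches 35 DD on day 5.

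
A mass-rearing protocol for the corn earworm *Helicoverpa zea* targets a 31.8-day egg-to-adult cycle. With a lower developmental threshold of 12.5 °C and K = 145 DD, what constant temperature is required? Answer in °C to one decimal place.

17.1 °C

Required daily accumulation = 145 / 31.8 = 4.560 DD/day.
T = T_base + 4.560 = 12.5 + 4.560 = 17.060 ≈ 17.1 °C.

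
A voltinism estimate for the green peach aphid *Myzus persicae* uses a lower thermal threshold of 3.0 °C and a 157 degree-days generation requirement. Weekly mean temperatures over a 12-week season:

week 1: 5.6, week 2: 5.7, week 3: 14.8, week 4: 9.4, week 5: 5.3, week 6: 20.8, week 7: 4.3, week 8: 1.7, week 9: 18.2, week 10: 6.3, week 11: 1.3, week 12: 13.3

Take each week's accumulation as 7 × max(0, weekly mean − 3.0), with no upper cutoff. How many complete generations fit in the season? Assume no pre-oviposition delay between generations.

Weekly DD (7 × max(0, T̄ − 3.0)): 18.2, 18.9, 82.6, 44.8, 16.1, 124.6, 9.1, 0.0, 106.4, 23.1, 0.0, 72.1.
Season total = 515.9 DD.
Complete generations = ⌊515.9 / 157⌋ = 3.

3 generations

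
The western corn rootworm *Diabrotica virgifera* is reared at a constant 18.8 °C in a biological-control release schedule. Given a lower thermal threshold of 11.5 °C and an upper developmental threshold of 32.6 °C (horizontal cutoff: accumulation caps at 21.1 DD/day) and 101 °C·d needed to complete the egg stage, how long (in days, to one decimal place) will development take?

Daily accumulation = 18.8 − 11.5 = 7.3 DD/day.
Duration = 101 / 7.3 = 13.836 ≈ 13.8 days.

13.8 days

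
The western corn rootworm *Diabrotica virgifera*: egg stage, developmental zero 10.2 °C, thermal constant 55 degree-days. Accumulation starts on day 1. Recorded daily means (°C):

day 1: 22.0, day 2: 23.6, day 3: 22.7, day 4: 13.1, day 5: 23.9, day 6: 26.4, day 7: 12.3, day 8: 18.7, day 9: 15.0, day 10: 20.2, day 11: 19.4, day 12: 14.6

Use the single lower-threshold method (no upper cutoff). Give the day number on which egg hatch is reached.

day 6

Daily DD above 10.2 °C: 11.8, 13.4, 12.5, 2.9, 13.7, 16.2, 2.1, 8.5, 4.8, 10.0, 9.2, 4.4.
Cumulative: 11.8, 25.2, 37.7, 40.6, 54.3, 70.5, 72.6, 81.1, 85.9, 95.9, 105.1, 109.5.
The total first reaches 55 DD on day 6.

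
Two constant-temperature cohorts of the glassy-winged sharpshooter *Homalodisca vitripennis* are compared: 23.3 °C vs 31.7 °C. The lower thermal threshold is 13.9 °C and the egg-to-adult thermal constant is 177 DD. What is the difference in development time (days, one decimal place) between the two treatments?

8.9 days

At 23.3 °C: 177 / (23.3 − 13.9) = 177 / 9.4 = 18.830 d.
At 31.7 °C: 177 / (31.7 − 13.9) = 177 / 17.8 = 9.944 d.
Difference = |18.830 − 9.944| = 8.886 ≈ 8.9 days.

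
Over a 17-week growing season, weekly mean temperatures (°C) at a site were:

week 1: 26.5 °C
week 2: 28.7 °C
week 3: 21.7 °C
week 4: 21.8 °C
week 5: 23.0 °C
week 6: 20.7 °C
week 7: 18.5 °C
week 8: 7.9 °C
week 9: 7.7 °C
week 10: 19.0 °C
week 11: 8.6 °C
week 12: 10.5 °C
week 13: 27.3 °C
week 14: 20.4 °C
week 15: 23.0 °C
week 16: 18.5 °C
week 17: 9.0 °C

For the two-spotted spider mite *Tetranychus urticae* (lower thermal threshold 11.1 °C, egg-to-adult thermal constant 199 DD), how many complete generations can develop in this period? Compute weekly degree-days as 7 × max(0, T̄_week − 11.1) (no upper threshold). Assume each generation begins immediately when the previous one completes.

4 generations

Weekly DD (7 × max(0, T̄ − 11.1)): 107.8, 123.2, 74.2, 74.9, 83.3, 67.2, 51.8, 0.0, 0.0, 55.3, 0.0, 0.0, 113.4, 65.1, 83.3, 51.8, 0.0.
Season total = 951.3 DD.
Complete generations = ⌊951.3 / 199⌋ = 4.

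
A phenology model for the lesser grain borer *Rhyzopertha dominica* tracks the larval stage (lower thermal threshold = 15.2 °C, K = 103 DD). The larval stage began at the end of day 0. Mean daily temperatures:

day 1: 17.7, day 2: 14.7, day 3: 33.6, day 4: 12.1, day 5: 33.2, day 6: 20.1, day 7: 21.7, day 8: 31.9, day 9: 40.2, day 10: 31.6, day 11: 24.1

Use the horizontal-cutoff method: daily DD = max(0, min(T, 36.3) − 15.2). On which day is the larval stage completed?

Daily DD above 15.2 °C (capped at 21.1): 2.5, 0.0, 18.4, 0.0, 18.0, 4.9, 6.5, 16.7, 21.1, 16.4, 8.9.
Cumulative: 2.5, 2.5, 20.9, 20.9, 38.9, 43.8, 50.3, 67.0, 88.1, 104.5, 113.4.
The total first reaches 103 DD on day 10.

day 10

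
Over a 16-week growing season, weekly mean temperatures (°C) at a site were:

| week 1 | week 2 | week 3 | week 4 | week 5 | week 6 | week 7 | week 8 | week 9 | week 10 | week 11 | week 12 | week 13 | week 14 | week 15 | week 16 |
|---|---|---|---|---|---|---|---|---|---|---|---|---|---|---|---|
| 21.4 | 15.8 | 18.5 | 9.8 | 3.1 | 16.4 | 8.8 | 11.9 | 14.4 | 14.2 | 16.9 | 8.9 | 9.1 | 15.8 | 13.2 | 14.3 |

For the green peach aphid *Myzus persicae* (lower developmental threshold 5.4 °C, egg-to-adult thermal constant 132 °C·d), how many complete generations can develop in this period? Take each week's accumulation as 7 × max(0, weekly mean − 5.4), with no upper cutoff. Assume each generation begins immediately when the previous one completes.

Weekly DD (7 × max(0, T̄ − 5.4)): 112.0, 72.8, 91.7, 30.8, 0.0, 77.0, 23.8, 45.5, 63.0, 61.6, 80.5, 24.5, 25.9, 72.8, 54.6, 62.3.
Season total = 898.8 DD.
Complete generations = ⌊898.8 / 132⌋ = 6.

6 generations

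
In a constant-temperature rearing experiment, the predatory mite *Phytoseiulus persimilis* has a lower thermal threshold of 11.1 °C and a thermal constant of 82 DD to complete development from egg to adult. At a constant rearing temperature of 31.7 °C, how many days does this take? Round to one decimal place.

Daily accumulation = 31.7 − 11.1 = 20.6 DD/day.
Duration = 82 / 20.6 = 3.981 ≈ 4.0 days.

4.0 days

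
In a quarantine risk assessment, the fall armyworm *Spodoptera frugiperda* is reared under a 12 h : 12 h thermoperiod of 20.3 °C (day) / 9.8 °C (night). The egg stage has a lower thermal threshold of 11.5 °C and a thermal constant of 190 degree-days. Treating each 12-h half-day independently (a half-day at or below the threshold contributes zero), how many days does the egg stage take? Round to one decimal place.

43.2 days

Day half: max(0, 20.3 − 11.5) × 0.5 = 8.8 × 0.5 = 4.40 DD.
Night half: max(0, 9.8 − 11.5) × 0.5 = 0.0 × 0.5 = 0.00 DD.
Per 24 h: 4.40 DD/day.
Duration = 190 / 4.40 = 43.182 ≈ 43.2 days.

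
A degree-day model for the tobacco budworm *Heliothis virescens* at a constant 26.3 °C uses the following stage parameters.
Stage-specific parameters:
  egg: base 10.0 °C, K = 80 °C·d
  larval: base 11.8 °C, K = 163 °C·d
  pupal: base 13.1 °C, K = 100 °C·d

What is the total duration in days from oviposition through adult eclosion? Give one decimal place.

23.7 days

egg: 80 / (26.3 − 10.0) = 80 / 16.3 = 4.908 d.
larval: 163 / (26.3 − 11.8) = 163 / 14.5 = 11.241 d.
pupal: 100 / (26.3 − 13.1) = 100 / 13.2 = 7.576 d.
Sum = 23.725 ≈ 23.7 days.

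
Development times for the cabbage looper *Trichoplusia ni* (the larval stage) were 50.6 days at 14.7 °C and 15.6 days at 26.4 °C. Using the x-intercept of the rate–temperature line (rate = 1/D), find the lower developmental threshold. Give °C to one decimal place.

9.5 °C

Equal thermal constants: D₁(T₁ − T_b) = D₂(T₂ − T_b).
50.6·(14.7 − T_b) = 15.6·(26.4 − T_b)
T_b = (50.6·14.7 − 15.6·26.4) / (50.6 − 15.6) = 331.98 / 35.0 = 9.485 °C ≈ 9.5 °C.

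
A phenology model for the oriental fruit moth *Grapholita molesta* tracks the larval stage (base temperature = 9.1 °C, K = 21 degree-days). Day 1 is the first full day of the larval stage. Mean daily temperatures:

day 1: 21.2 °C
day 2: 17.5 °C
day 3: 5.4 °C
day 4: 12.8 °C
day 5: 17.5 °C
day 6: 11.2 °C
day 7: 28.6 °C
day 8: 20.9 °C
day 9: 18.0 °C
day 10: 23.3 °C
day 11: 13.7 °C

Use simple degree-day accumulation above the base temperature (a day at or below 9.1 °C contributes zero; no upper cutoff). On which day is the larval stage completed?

day 4

Daily DD above 9.1 °C: 12.1, 8.4, 0.0, 3.7, 8.4, 2.1, 19.5, 11.8, 8.9, 14.2, 4.6.
Cumulative: 12.1, 20.5, 20.5, 24.2, 32.6, 34.7, 54.2, 66.0, 74.9, 89.1, 93.7.
The total first reaches 21 DD on day 4.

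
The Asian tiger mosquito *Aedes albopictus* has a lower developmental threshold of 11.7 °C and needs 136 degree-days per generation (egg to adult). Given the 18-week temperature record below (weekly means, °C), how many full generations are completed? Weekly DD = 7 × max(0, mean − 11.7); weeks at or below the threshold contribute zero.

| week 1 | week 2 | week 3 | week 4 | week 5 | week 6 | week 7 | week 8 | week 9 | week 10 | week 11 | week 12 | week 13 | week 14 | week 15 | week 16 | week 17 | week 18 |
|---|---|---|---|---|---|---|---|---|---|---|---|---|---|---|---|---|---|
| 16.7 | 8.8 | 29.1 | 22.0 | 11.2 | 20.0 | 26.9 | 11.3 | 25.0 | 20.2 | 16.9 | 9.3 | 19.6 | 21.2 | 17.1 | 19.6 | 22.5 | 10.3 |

6 generations

Weekly DD (7 × max(0, T̄ − 11.7)): 35.0, 0.0, 121.8, 72.1, 0.0, 58.1, 106.4, 0.0, 93.1, 59.5, 36.4, 0.0, 55.3, 66.5, 37.8, 55.3, 75.6, 0.0.
Season total = 872.9 DD.
Complete generations = ⌊872.9 / 136⌋ = 6.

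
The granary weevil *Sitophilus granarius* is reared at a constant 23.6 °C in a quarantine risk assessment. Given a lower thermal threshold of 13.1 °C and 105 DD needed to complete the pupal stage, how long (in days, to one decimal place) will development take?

10.0 days

Daily accumulation = 23.6 − 13.1 = 10.5 DD/day.
Duration = 105 / 10.5 = 10.000 ≈ 10.0 days.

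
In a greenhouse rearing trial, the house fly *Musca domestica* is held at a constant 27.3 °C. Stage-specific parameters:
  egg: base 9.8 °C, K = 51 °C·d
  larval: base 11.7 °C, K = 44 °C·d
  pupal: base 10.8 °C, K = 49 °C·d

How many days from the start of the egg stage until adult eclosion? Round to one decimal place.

8.7 days

egg: 51 / (27.3 − 9.8) = 51 / 17.5 = 2.914 d.
larval: 44 / (27.3 − 11.7) = 44 / 15.6 = 2.821 d.
pupal: 49 / (27.3 − 10.8) = 49 / 16.5 = 2.970 d.
Sum = 8.704 ≈ 8.7 days.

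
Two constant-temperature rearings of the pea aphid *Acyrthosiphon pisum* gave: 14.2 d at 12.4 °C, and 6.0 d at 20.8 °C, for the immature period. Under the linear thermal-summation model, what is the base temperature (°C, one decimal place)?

6.3 °C

Linear rate model ⇒ the product D·(T − T_b) is constant across temperatures.
14.2·(12.4 − T_b) = 6.0·(20.8 − T_b)
T_b = (14.2·12.4 − 6.0·20.8) / (14.2 − 6.0) = 51.28 / 8.2 = 6.254 °C ≈ 6.3 °C.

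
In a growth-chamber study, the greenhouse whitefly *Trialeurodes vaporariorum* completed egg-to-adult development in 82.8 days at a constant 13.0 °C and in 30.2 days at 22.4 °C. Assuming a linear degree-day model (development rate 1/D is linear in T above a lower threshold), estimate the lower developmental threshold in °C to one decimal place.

7.6 °C

Linear rate model ⇒ the product D·(T − T_b) is constant across temperatures.
82.8·(13.0 − T_b) = 30.2·(22.4 − T_b)
T_b = (82.8·13.0 − 30.2·22.4) / (82.8 − 30.2) = 399.92 / 52.6 = 7.603 °C ≈ 7.6 °C.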